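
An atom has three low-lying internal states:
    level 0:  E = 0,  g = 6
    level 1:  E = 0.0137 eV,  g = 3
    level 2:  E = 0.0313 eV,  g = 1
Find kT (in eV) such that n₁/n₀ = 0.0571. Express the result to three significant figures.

n₁/n₀ = (g₁/g₀) exp[−(E₁−E₀)/kT] = 0.0571.
⇒ (E₁−E₀)/kT = ln((3/6)/0.0571) = ln(8.7566) = 2.1698.
kT = 0.0137 eV / 2.1698 = 0.00631 eV.

0.00631 eV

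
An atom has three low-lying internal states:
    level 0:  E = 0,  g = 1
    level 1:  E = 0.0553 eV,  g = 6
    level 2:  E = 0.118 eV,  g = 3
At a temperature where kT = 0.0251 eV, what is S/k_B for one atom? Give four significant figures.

Eᵢ/kT = 0, 2.20319, 4.70120.
Z = Σ gᵢe^(−Eᵢ/kT) = 1·e^(−0) + 6·e^(−2.20319) + 3·e^(−4.70120) = 1.00000 + 0.662702 + 0.0272531 = 1.68996.
⟨E⟩ = Σ EᵢPᵢ = 0.0235883 eV.
S/k_B = ln Z + ⟨E⟩/kT = ln(1.68996) + 0.0235883/0.0251 = 0.524705 + 0.939773 = 1.464.

1.464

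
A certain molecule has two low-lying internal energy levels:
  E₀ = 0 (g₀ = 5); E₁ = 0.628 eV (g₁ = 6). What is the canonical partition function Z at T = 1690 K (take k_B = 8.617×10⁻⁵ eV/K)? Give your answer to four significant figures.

Z = 5.080

k_BT = 8.617×10⁻⁵ × 1690 K = 0.145627 eV.
Eᵢ/kT = 0, 4.31239.
Z = Σ gᵢe^(−Eᵢ/kT) = 5·e^(−0) + 6·e^(−4.31239) = 5.00000 + 0.0804089 = 5.08041.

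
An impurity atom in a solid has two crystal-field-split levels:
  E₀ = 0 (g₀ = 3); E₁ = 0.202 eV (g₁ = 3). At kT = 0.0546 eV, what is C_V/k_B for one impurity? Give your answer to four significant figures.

0.3224

Eᵢ/kT = 0, 3.69963.
Z = Σ gᵢe^(−Eᵢ/kT) = 3·e^(−0) + 3·e^(−3.69963) = 3.00000 + 0.0741980 = 3.07420.
⟨E⟩ = 0.00487541 eV, ⟨E²⟩ = 0.000984834 eV².
C_V/k_B = (⟨E²⟩ − ⟨E⟩²)/(kT)² = (0.000984834 − 0.0000237696)/0.00298116 = 0.3224.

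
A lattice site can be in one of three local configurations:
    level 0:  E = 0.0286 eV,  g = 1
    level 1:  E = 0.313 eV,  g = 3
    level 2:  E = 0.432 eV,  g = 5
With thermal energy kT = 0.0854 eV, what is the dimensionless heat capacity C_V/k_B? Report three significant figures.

1.65

Eᵢ/kT = 0.33489, 3.6651, 5.0585.
Z = Σ gᵢe^(−Eᵢ/kT) = 1·e^(−0.33489) + 3·e^(−3.6651) + 5·e^(−5.0585) = 0.71542 + 0.076805 + 0.031775 = 0.82400.
⟨E⟩ = 0.070665 eV, ⟨E²⟩ = 0.017038 eV².
C_V/k_B = (⟨E²⟩ − ⟨E⟩²)/(kT)² = (0.017038 − 0.0049935)/0.0072932 = 1.65.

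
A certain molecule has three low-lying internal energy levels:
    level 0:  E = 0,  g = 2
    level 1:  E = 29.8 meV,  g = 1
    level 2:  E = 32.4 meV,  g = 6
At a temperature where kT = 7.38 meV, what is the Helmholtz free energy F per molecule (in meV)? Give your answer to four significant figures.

-5.447 meV

Eᵢ/kT = 0, 4.03794, 4.39024.
Z = Σ gᵢe^(−Eᵢ/kT) = 2·e^(−0) + 1·e^(−4.03794) + 6·e^(−4.39024) = 2.00000 + 0.0176338 + 0.0743865 = 2.09202.
F = −kT ln Z = −7.38 × ln(2.09202) = −7.38 × 0.738130 = -5.447 meV.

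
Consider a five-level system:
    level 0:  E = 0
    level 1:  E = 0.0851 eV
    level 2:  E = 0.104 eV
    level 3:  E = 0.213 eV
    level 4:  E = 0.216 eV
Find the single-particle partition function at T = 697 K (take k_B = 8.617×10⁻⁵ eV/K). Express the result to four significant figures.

Z = 1.476

k_BT = 8.617×10⁻⁵ × 697 K = 0.0600605 eV.
Eᵢ/kT = 0, 1.41690, 1.73159, 3.54642, 3.59637.
Z = Σ e^(−Eᵢ/kT) = e^(−0) + e^(−1.41690) + e^(−1.73159) + e^(−3.54642) + e^(−3.59637) = 1.00000 + 0.242464 + 0.177003 + 0.0288277 + 0.0274231 = 1.47572.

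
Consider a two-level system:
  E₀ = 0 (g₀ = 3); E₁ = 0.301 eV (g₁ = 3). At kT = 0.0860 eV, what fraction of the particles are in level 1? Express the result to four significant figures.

0.02931

Eᵢ/kT = 0, 3.50000.
Z = Σ gᵢe^(−Eᵢ/kT) = 3·e^(−0) + 3·e^(−3.50000) = 3.00000 + 0.0905922 = 3.09059.
P₁ = g₁ e^(−E₁/kT) / Z = 0.0905922/3.09059 = 0.02931.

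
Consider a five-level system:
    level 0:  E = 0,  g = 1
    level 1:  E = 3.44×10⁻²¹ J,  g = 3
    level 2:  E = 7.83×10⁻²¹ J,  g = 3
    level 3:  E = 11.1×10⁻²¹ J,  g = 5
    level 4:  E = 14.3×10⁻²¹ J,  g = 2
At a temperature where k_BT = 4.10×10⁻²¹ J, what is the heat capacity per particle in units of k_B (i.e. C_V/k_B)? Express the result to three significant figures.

Eᵢ/kT = 0, 0.83902, 1.9098, 2.7073, 3.4878.
Z = Σ gᵢe^(−Eᵢ/kT) = 1·e^(−0) + 3·e^(−0.83902) + 3·e^(−1.9098) + 5·e^(−2.7073) + 2·e^(−3.4878) = 1.0000 + 1.2964 + 0.44433 + 0.33358 + 0.061136 = 3.1354.
⟨E⟩ = 3.9917, ⟨E²⟩ = 30.677.
C_V/k_B = (⟨E²⟩ − ⟨E⟩²)/(kT)² = (30.677 − 15.934)/16.810 = 0.877.

0.877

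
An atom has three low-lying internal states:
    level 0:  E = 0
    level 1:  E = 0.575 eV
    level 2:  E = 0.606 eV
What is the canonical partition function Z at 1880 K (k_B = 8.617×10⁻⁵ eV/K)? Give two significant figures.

k_BT = 8.617×10⁻⁵ × 1880 K = 0.1620 eV.
Eᵢ/kT = 0, 3.549, 3.741.
Z = Σ e^(−Eᵢ/kT) = e^(−0) + e^(−3.549) + e^(−3.741) = 1.000 + 0.02875 + 0.02373 = 1.052.

Z = 1.1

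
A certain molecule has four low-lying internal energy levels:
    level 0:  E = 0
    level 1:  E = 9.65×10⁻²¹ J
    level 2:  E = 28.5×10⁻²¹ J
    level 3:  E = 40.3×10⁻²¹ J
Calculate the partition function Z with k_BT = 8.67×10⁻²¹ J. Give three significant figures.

Eᵢ/kT = 0, 1.1130, 3.2872, 4.6482.
Z = Σ e^(−Eᵢ/kT) = e^(−0) + e^(−1.1130) + e^(−3.2872) + e^(−4.6482) = 1.0000 + 0.32857 + 0.037358 + 0.0095788 = 1.3755.

Z = 1.38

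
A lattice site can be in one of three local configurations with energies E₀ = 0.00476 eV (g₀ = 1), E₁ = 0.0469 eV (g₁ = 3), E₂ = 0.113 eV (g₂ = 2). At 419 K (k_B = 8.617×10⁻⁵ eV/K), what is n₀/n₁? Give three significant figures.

k_BT = 8.617×10⁻⁵ × 419 K = 0.036105 eV.
n₀/n₁ = (g₀/g₁) exp[−(E₀−E₁)/kT] = (1/3) × exp(−(-0.04214 eV)/(0.036105 eV)) = (1/3) × exp(1.1672) = 1.07.

1.07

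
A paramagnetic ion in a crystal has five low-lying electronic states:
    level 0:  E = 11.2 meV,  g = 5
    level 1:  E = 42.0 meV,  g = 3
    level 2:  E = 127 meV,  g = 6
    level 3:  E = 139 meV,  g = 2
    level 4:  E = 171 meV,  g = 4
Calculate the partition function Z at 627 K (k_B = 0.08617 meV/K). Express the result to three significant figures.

Z = 6.34

k_BT = 0.08617 × 627 K = 54.029 meV.
Eᵢ/kT = 0.20730, 0.77736, 2.3506, 2.5727, 3.1650.
Z = Σ gᵢe^(−Eᵢ/kT) = 5·e^(−0.20730) + 3·e^(−0.77736) + 6·e^(−2.3506) + 2·e^(−2.5727) + 4·e^(−3.1650) = 4.0639 + 1.3789 + 0.57187 + 0.15266 + 0.16886 = 6.3362.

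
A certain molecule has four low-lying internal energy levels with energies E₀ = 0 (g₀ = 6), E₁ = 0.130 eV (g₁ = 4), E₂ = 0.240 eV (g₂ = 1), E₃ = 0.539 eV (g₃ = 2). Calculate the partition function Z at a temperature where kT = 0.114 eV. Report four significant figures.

Z = 7.418

Eᵢ/kT = 0, 1.14035, 2.10526, 4.72807.
Z = Σ gᵢe^(−Eᵢ/kT) = 6·e^(−0) + 4·e^(−1.14035) + 1·e^(−2.10526) + 2·e^(−4.72807) = 6.00000 + 1.27883 + 0.121814 + 0.0176870 = 7.41833.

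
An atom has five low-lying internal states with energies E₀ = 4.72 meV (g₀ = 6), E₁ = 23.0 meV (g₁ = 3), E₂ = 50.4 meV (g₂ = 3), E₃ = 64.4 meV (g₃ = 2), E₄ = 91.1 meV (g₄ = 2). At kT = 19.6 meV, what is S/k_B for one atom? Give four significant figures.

Eᵢ/kT = 0.240816, 1.17347, 2.57143, 3.28571, 4.64796.
Z = Σ gᵢe^(−Eᵢ/kT) = 6·e^(−0.240816) + 3·e^(−1.17347) + 3·e^(−2.57143) + 2·e^(−3.28571) + 2·e^(−4.64796) = 4.71592 + 0.927876 + 0.229279 + 0.0748280 + 0.0191623 = 5.96707.
⟨E⟩ = Σ EᵢPᵢ = 10.3435 meV.
S/k_B = ln Z + ⟨E⟩/kT = ln(5.96707) + 10.3435/19.6 = 1.78626 + 0.527730 = 2.314.

2.314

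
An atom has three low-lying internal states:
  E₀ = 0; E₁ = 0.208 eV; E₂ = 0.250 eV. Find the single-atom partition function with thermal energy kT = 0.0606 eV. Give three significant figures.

Z = 1.05

Eᵢ/kT = 0, 3.4323, 4.1254.
Z = Σ e^(−Eᵢ/kT) = e^(−0) + e^(−3.4323) + e^(−4.1254) = 1.0000 + 0.032313 + 0.016157 = 1.0485.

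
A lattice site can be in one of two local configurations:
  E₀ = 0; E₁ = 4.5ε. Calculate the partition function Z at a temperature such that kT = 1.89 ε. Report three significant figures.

Z = 1.09

Eᵢ/kT = 0, 2.3810.
Z = Σ e^(−Eᵢ/kT) = e^(−0) + e^(−2.3810) = 1.0000 + 0.092458 = 1.0925.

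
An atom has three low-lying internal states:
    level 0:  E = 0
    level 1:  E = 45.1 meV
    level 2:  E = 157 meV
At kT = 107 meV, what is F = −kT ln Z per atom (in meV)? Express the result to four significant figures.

-67.92 meV

Eᵢ/kT = 0, 0.421495, 1.46729.
Z = Σ e^(−Eᵢ/kT) = e^(−0) + e^(−0.421495) + e^(−1.46729) = 1.00000 + 0.656065 + 0.230549 = 1.88661.
F = −kT ln Z = −107 × ln(1.88661) = −107 × 0.634782 = -67.92 meV.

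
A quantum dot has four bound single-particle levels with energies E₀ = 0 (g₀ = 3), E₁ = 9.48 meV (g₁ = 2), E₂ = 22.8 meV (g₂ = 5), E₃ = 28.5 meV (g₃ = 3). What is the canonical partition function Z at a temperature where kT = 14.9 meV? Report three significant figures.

Eᵢ/kT = 0, 0.63624, 1.5302, 1.9128.
Z = Σ gᵢe^(−Eᵢ/kT) = 3·e^(−0) + 2·e^(−0.63624) + 5·e^(−1.5302) + 3·e^(−1.9128) = 3.0000 + 1.0586 + 1.0825 + 0.44300 = 5.5841.

Z = 5.58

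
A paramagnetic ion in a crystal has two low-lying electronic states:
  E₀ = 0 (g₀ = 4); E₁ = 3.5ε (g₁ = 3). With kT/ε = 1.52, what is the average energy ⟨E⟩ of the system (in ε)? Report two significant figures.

Eᵢ/kT = 0, 2.303.
Z = Σ gᵢe^(−Eᵢ/kT) = 4·e^(−0) + 3·e^(−2.303) = 4.000 + 0.2999 = 4.300.
⟨E⟩ = Σ Eᵢ gᵢe^(−Eᵢ/kT) / Z = (0·4.000 + 3.5·0.2999) / 4.300 = 0.24 ε.

0.24 ε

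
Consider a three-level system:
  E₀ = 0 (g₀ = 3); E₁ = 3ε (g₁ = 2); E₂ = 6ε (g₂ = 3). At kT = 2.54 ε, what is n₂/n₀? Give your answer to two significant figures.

n₂/n₀ = (g₂/g₀) exp[−(E₂−E₀)/kT] = (3/3) × exp(−(6ε)/(2.54ε)) = (3/3) × exp(-2.362) = 0.094.

0.094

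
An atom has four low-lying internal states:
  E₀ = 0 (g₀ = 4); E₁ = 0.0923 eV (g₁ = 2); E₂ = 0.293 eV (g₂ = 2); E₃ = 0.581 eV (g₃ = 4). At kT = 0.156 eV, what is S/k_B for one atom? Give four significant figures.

1.995

Eᵢ/kT = 0, 0.591667, 1.87821, 3.72436.
Z = Σ gᵢe^(−Eᵢ/kT) = 4·e^(−0) + 2·e^(−0.591667) + 2·e^(−1.87821) + 4·e^(−3.72436) = 4.00000 + 1.10681 + 0.305727 + 0.0965142 = 5.50905.
⟨E⟩ = Σ EᵢPᵢ = 0.0449826 eV.
S/k_B = ln Z + ⟨E⟩/kT = ln(5.50905) + 0.0449826/0.156 = 1.70639 + 0.288350 = 1.995.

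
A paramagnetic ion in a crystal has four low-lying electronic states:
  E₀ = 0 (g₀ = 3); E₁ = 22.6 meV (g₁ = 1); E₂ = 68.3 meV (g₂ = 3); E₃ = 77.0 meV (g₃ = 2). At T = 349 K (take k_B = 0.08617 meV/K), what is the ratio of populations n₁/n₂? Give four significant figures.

1.523

k_BT = 0.08617 × 349 K = 30.0733 meV.
n₁/n₂ = (g₁/g₂) exp[−(E₁−E₂)/kT] = (1/3) × exp(−(-45.7 meV)/(30.0733 meV)) = (1/3) × exp(1.51962) = 1.523.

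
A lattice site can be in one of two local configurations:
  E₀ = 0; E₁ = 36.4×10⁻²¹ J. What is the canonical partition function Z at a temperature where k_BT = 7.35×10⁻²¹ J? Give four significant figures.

Eᵢ/kT = 0, 4.95238.
Z = Σ e^(−Eᵢ/kT) = e^(−0) + e^(−4.95238) = 1.00000 + 0.00706657 = 1.00707.

Z = 1.007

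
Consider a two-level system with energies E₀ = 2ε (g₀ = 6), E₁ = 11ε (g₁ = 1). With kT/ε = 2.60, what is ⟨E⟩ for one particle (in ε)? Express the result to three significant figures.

2.05 ε

Eᵢ/kT = 0.76923, 4.2308.
Z = Σ gᵢe^(−Eᵢ/kT) = 6·e^(−0.76923) + 1·e^(−4.2308) = 2.7802 + 0.014541 = 2.7947.
⟨E⟩ = Σ Eᵢ gᵢe^(−Eᵢ/kT) / Z = (2·2.7802 + 11·0.014541) / 2.7947 = 2.05 ε.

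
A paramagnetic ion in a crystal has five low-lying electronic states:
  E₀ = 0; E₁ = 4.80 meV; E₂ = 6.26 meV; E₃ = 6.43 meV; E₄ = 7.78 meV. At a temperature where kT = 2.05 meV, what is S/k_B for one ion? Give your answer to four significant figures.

0.6786

Eᵢ/kT = 0, 2.34146, 3.05366, 3.13659, 3.79512.
Z = Σ e^(−Eᵢ/kT) = e^(−0) + e^(−2.34146) + e^(−3.05366) + e^(−3.13659) + e^(−3.79512) = 1.00000 + 0.0961871 + 0.0471859 + 0.0434306 + 0.0224802 = 1.20928.
⟨E⟩ = Σ EᵢPᵢ = 1.00162 meV.
S/k_B = ln Z + ⟨E⟩/kT = ln(1.20928) + 1.00162/2.05 = 0.190025 + 0.488595 = 0.6786.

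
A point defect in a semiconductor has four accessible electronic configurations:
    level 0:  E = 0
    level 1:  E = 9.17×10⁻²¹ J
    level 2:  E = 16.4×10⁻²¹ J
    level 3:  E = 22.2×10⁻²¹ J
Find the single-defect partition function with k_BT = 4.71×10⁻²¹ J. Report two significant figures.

Z = 1.2

Eᵢ/kT = 0, 1.947, 3.482, 4.713.
Z = Σ e^(−Eᵢ/kT) = e^(−0) + e^(−1.947) + e^(−3.482) + e^(−4.713) = 1.000 + 0.1427 + 0.03075 + 0.008978 = 1.182.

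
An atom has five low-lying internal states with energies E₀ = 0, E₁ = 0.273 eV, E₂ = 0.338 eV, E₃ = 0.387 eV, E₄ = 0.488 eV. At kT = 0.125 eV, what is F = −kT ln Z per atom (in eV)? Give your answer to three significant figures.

Eᵢ/kT = 0, 2.1840, 2.7040, 3.0960, 3.9040.
Z = Σ e^(−Eᵢ/kT) = e^(−0) + e^(−2.1840) + e^(−2.7040) + e^(−3.0960) + e^(−3.9040) = 1.0000 + 0.11259 + 0.066937 + 0.045230 + 0.020161 = 1.2449.
F = −kT ln Z = −0.125 × ln(1.2449) = −0.125 × 0.21906 = -0.0274 eV.

-0.0274 eV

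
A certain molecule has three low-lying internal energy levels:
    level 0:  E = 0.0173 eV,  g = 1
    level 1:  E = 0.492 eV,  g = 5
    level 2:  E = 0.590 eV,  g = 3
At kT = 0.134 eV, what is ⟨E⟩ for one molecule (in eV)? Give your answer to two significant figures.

Eᵢ/kT = 0.1291, 3.672, 4.403.
Z = Σ gᵢe^(−Eᵢ/kT) = 1·e^(−0.1291) + 5·e^(−3.672) + 3·e^(−4.403) = 0.8789 + 0.1271 + 0.03672 = 1.043.
⟨E⟩ = Σ Eᵢ gᵢe^(−Eᵢ/kT) / Z = (0.0173·0.8789 + 0.492·0.1271 + 0.590·0.03672) / 1.043 = 0.095 eV.

0.095 eV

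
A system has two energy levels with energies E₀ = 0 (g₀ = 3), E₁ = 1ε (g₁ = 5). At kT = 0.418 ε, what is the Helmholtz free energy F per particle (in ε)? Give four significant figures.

Eᵢ/kT = 0, 2.39234.
Z = Σ gᵢe^(−Eᵢ/kT) = 3·e^(−0) + 5·e^(−2.39234) = 3.00000 + 0.457078 = 3.45708.
F = −kT ln Z = −0.418 × ln(3.45708) = −0.418 × 1.24042 = -0.5185 ε.

-0.5185 ε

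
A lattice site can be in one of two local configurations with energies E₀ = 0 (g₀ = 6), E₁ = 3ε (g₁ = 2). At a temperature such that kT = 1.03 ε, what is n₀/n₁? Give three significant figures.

55.2

n₀/n₁ = (g₀/g₁) exp[−(E₀−E₁)/kT] = (6/2) × exp(−(-3ε)/(1.03ε)) = (6/2) × exp(2.9126) = 55.2.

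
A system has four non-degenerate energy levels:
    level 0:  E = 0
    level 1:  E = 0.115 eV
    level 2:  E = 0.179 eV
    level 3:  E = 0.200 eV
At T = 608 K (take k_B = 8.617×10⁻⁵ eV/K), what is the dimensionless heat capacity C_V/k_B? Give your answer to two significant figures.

k_BT = 8.617×10⁻⁵ × 608 K = 0.05239 eV.
Eᵢ/kT = 0, 2.195, 3.417, 3.818.
Z = Σ e^(−Eᵢ/kT) = e^(−0) + e^(−2.195) + e^(−3.417) + e^(−3.818) = 1.000 + 0.1114 + 0.03281 + 0.02197 = 1.166.
⟨E⟩ = 0.01979 eV, ⟨E²⟩ = 0.002919 eV².
C_V/k_B = (⟨E²⟩ − ⟨E⟩²)/(kT)² = (0.002919 − 0.0003916)/0.002745 = 0.92.

0.92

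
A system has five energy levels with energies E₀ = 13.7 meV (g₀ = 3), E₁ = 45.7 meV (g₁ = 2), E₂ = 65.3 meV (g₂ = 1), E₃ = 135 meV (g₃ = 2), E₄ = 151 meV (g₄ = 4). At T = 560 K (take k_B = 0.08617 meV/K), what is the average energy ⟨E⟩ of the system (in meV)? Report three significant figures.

k_BT = 0.08617 × 560 K = 48.255 meV.
Eᵢ/kT = 0.28391, 0.94705, 1.3532, 2.7976, 3.1292.
Z = Σ gᵢe^(−Eᵢ/kT) = 3·e^(−0.28391) + 2·e^(−0.94705) + 1·e^(−1.3532) + 2·e^(−2.7976) + 4·e^(−3.1292) = 2.2585 + 0.77577 + 0.25841 + 0.12191 + 0.17501 = 3.5896.
⟨E⟩ = Σ Eᵢ gᵢe^(−Eᵢ/kT) / Z = (13.7·2.2585 + 45.7·0.77577 + 65.3·0.25841 + 135·0.12191 + 151·0.17501) / 3.5896 = 35.1 meV.

35.1 meV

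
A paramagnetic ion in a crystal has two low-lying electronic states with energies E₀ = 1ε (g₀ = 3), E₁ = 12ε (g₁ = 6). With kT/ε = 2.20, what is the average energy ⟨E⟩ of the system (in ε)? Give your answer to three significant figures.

Eᵢ/kT = 0.45455, 5.4545.
Z = Σ gᵢe^(−Eᵢ/kT) = 3·e^(−0.45455) + 6·e^(−5.4545) = 1.9042 + 0.025662 = 1.9299.
⟨E⟩ = Σ Eᵢ gᵢe^(−Eᵢ/kT) / Z = (1·1.9042 + 12·0.025662) / 1.9299 = 1.15 ε.

1.15 ε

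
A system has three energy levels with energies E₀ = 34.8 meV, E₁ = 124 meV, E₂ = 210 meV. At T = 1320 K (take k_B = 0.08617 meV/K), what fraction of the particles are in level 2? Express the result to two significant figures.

k_BT = 0.08617 × 1320 K = 113.7 meV.
Eᵢ/kT = 0.3061, 1.091, 1.847.
Z = Σ e^(−Eᵢ/kT) = e^(−0.3061) + e^(−1.091) + e^(−1.847) = 0.7363 + 0.3359 + 0.1577 = 1.230.
P₂ = e^(−E₂/kT) / Z = 0.1577/1.230 = 0.13.

0.13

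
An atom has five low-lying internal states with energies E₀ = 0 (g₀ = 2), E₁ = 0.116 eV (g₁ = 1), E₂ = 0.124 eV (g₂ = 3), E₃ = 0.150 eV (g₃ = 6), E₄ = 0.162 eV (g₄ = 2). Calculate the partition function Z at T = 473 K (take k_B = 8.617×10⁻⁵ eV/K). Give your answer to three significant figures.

Z = 2.39

k_BT = 8.617×10⁻⁵ × 473 K = 0.040758 eV.
Eᵢ/kT = 0, 2.8461, 3.0423, 3.6803, 3.9747.
Z = Σ gᵢe^(−Eᵢ/kT) = 2·e^(−0) + 1·e^(−2.8461) + 3·e^(−3.0423) + 6·e^(−3.6803) + 2·e^(−3.9747) = 2.0000 + 0.058070 + 0.14317 + 0.15129 + 0.037570 = 2.3901.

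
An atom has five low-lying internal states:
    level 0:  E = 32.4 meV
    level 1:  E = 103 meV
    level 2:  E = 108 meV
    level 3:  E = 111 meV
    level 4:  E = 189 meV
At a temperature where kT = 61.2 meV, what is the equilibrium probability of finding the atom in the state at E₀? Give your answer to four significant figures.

Eᵢ/kT = 0.529412, 1.68301, 1.76471, 1.81373, 3.08824.
Z = Σ e^(−Eᵢ/kT) = e^(−0.529412) + e^(−1.68301) + e^(−1.76471) + e^(−1.81373) + e^(−3.08824) = 0.588951 + 0.185814 + 0.171236 + 0.163045 + 0.0455821 = 1.15463.
P₀ = e^(−E₀/kT) / Z = 0.588951/1.15463 = 0.5101.

0.5101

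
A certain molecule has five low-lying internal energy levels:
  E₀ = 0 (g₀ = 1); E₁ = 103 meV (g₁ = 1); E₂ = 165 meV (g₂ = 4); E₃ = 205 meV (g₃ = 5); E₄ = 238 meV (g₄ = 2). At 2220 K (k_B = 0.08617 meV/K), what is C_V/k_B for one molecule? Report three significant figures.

k_BT = 0.08617 × 2220 K = 191.30 meV.
Eᵢ/kT = 0, 0.53842, 0.86252, 1.0716, 1.2441.
Z = Σ gᵢe^(−Eᵢ/kT) = 1·e^(−0) + 1·e^(−0.53842) + 4·e^(−0.86252) + 5·e^(−1.0716) + 2·e^(−1.2441) = 1.0000 + 0.58367 + 1.6884 + 1.7123 + 0.57640 = 5.5608.
⟨E⟩ = 148.70 meV, ⟨E²⟩ = 28192 meV².
C_V/k_B = (⟨E²⟩ − ⟨E⟩²)/(kT)² = (28192 − 22112)/36596 = 0.166.

0.166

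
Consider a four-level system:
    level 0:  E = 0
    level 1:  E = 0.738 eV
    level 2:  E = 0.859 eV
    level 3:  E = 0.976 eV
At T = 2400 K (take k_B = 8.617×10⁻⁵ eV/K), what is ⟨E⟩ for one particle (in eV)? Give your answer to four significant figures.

0.04085 eV

k_BT = 8.617×10⁻⁵ × 2400 K = 0.206808 eV.
Eᵢ/kT = 0, 3.56853, 4.15361, 4.71935.
Z = Σ e^(−Eᵢ/kT) = e^(−0) + e^(−3.56853) + e^(−4.15361) + e^(−4.71935) = 1.00000 + 0.0281973 + 0.0157076 + 0.00892098 = 1.05283.
⟨E⟩ = Σ Eᵢ e^(−Eᵢ/kT) / Z = (0·1.00000 + 0.738·0.0281973 + 0.859·0.0157076 + 0.976·0.00892098) / 1.05283 = 0.04085 eV.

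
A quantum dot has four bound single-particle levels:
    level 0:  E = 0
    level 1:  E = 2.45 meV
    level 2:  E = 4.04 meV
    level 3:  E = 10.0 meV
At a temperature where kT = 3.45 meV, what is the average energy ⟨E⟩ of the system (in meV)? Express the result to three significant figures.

Eᵢ/kT = 0, 0.71014, 1.1710, 2.8986.
Z = Σ e^(−Eᵢ/kT) = e^(−0) + e^(−0.71014) + e^(−1.1710) + e^(−2.8986) = 1.0000 + 0.49158 + 0.31006 + 0.055100 = 1.8567.
⟨E⟩ = Σ Eᵢ e^(−Eᵢ/kT) / Z = (0·1.0000 + 2.45·0.49158 + 4.04·0.31006 + 10.0·0.055100) / 1.8567 = 1.62 meV.

1.62 meV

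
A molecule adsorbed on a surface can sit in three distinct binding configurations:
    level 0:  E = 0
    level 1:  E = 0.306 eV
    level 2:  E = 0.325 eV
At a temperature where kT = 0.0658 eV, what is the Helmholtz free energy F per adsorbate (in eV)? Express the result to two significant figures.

Eᵢ/kT = 0, 4.650, 4.939.
Z = Σ e^(−Eᵢ/kT) = e^(−0) + e^(−4.650) + e^(−4.939) = 1.000 + 0.009562 + 0.007162 = 1.017.
F = −kT ln Z = −0.0658 × ln(1.017) = −0.0658 × 0.01686 = -0.0011 eV.

-0.0011 eV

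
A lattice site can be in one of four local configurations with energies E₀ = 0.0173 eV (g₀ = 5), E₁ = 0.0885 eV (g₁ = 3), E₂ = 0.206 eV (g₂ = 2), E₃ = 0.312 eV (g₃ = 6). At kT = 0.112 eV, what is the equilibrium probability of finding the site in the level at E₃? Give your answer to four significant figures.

0.05844

Eᵢ/kT = 0.154464, 0.790179, 1.83929, 2.78571.
Z = Σ gᵢe^(−Eᵢ/kT) = 5·e^(−0.154464) + 3·e^(−0.790179) + 2·e^(−1.83929) + 6·e^(−2.78571) = 4.28437 + 1.36129 + 0.317860 + 0.370112 = 6.33363.
P₃ = g₃ e^(−E₃/kT) / Z = 0.370112/6.33363 = 0.05844.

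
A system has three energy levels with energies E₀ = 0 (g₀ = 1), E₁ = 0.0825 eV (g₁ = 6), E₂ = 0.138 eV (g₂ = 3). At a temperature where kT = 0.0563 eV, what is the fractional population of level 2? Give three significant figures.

Eᵢ/kT = 0, 1.4654, 2.4512.
Z = Σ gᵢe^(−Eᵢ/kT) = 1·e^(−0) + 6·e^(−1.4654) + 3·e^(−2.4512) = 1.0000 + 1.3859 + 0.25857 = 2.6445.
P₂ = g₂ e^(−E₂/kT) / Z = 0.25857/2.6445 = 0.0978.

0.0978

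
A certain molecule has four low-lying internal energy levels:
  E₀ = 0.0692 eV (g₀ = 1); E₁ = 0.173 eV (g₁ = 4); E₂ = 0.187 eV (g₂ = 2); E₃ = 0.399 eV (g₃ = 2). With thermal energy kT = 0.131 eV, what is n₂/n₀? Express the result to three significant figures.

0.814

n₂/n₀ = (g₂/g₀) exp[−(E₂−E₀)/kT] = (2/1) × exp(−(0.1178 eV)/(0.131 eV)) = (2/1) × exp(-0.89924) = 0.814.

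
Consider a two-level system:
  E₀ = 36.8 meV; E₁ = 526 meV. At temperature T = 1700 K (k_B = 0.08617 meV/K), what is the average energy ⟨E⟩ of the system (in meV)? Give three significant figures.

k_BT = 0.08617 × 1700 K = 146.49 meV.
Eᵢ/kT = 0.25121, 3.5907.
Z = Σ e^(−Eᵢ/kT) = e^(−0.25121) + e^(−3.5907) = 0.77786 + 0.027579 = 0.80544.
⟨E⟩ = Σ Eᵢ e^(−Eᵢ/kT) / Z = (36.8·0.77786 + 526·0.027579) / 0.80544 = 53.6 meV.

53.6 meV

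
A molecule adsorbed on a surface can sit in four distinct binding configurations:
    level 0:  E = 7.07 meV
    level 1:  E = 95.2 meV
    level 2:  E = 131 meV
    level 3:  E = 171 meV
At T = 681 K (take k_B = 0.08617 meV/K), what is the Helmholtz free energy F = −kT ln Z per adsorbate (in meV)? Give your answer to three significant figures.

-12.9 meV

k_BT = 0.08617 × 681 K = 58.682 meV.
Eᵢ/kT = 0.12048, 1.6223, 2.2324, 2.9140.
Z = Σ e^(−Eᵢ/kT) = e^(−0.12048) + e^(−1.6223) + e^(−2.2324) + e^(−2.9140) = 0.88649 + 0.19744 + 0.10727 + 0.054258 = 1.2455.
F = −kT ln Z = −58.682 × ln(1.2455) = −58.682 × 0.21954 = -12.9 meV.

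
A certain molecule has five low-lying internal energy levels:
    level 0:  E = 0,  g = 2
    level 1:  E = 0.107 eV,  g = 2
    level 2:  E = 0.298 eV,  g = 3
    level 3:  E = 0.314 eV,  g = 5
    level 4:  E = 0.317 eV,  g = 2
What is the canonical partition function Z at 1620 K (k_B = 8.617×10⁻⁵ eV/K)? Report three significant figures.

Z = 4.02

k_BT = 8.617×10⁻⁵ × 1620 K = 0.13960 eV.
Eᵢ/kT = 0, 0.76648, 2.1347, 2.2493, 2.2708.
Z = Σ gᵢe^(−Eᵢ/kT) = 2·e^(−0) + 2·e^(−0.76648) + 3·e^(−2.1347) + 5·e^(−2.2493) + 2·e^(−2.2708) = 2.0000 + 0.92929 + 0.35484 + 0.52737 + 0.20646 = 4.0180.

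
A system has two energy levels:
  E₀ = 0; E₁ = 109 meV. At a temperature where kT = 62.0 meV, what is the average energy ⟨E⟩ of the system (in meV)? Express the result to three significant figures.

Eᵢ/kT = 0, 1.7581.
Z = Σ e^(−Eᵢ/kT) = e^(−0) + e^(−1.7581) = 1.0000 + 0.17237 = 1.1724.
⟨E⟩ = Σ Eᵢ e^(−Eᵢ/kT) / Z = (0·1.0000 + 109·0.17237) / 1.1724 = 16.0 meV.

16.0 meV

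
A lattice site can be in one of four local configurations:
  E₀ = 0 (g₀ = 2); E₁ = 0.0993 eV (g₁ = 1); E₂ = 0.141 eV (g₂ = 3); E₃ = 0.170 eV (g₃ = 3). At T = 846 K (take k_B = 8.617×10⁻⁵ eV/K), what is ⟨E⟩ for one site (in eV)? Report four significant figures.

0.04565 eV

k_BT = 8.617×10⁻⁵ × 846 K = 0.0728998 eV.
Eᵢ/kT = 0, 1.36214, 1.93416, 2.33197.
Z = Σ gᵢe^(−Eᵢ/kT) = 2·e^(−0) + 1·e^(−1.36214) + 3·e^(−1.93416) + 3·e^(−2.33197) = 2.00000 + 0.256112 + 0.433637 + 0.291313 = 2.98106.
⟨E⟩ = Σ Eᵢ gᵢe^(−Eᵢ/kT) / Z = (0·2.00000 + 0.0993·0.256112 + 0.141·0.433637 + 0.170·0.291313) / 2.98106 = 0.04565 eV.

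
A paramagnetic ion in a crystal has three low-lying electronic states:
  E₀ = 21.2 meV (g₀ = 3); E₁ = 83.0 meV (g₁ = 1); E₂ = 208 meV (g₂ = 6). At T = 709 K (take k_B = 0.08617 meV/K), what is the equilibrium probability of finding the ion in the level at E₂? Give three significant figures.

0.0774

k_BT = 0.08617 × 709 K = 61.095 meV.
Eᵢ/kT = 0.34700, 1.3585, 3.4045.
Z = Σ gᵢe^(−Eᵢ/kT) = 3·e^(−0.34700) + 1·e^(−1.3585) + 6·e^(−3.4045) = 2.1204 + 0.25705 + 0.19934 = 2.5768.
P₂ = g₂ e^(−E₂/kT) / Z = 0.19934/2.5768 = 0.0774.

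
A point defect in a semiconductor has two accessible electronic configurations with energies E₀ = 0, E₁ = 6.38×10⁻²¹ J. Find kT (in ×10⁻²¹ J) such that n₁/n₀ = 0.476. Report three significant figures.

n₁/n₀ = exp[−(E₁−E₀)/kT] = 0.476.
⇒ (E₁−E₀)/kT = ln(1/0.476) = ln(2.1008) = 0.74232.
kT = 6.38 ×10⁻²¹ J / 0.74232 = 8.59 ×10⁻²¹ J.

8.59 ×10⁻²¹ J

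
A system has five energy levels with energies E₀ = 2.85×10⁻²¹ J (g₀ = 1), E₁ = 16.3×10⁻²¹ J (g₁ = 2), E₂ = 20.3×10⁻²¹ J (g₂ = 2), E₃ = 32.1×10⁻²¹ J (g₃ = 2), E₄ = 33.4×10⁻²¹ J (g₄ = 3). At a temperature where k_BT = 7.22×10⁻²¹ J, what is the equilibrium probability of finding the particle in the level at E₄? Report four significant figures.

0.02782

Eᵢ/kT = 0.394737, 2.25762, 2.81163, 4.44598, 4.62604.
Z = Σ gᵢe^(−Eᵢ/kT) = 1·e^(−0.394737) + 2·e^(−2.25762) + 2·e^(−2.81163) + 2·e^(−4.44598) + 3·e^(−4.62604) = 0.673857 + 0.209198 + 0.120214 + 0.0234512 + 0.0293804 = 1.05610.
P₄ = g₄ e^(−E₄/kT) / Z = 0.0293804/1.05610 = 0.02782.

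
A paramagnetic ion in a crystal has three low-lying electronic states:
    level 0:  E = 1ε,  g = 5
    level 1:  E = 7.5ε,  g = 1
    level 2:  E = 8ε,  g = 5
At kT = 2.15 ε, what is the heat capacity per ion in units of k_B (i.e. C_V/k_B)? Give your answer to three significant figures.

0.453

Eᵢ/kT = 0.46512, 3.4884, 3.7209.
Z = Σ gᵢe^(−Eᵢ/kT) = 5·e^(−0.46512) + 1·e^(−3.4884) + 5·e^(−3.7209) = 3.1403 + 0.030550 + 0.12106 = 3.2919.
⟨E⟩ = 1.3178 ε, ⟨E²⟩ = 3.8296 ε².
C_V/k_B = (⟨E²⟩ − ⟨E⟩²)/(kT)² = (3.8296 − 1.7366)/4.6225 = 0.453.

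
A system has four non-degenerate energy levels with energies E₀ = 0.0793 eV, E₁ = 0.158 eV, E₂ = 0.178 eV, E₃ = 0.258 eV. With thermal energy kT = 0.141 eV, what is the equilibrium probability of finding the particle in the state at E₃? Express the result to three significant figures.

Eᵢ/kT = 0.56241, 1.1206, 1.2624, 1.8298.
Z = Σ e^(−Eᵢ/kT) = e^(−0.56241) + e^(−1.1206) + e^(−1.2624) + e^(−1.8298) = 0.56983 + 0.32608 + 0.28297 + 0.16045 = 1.3393.
P₃ = e^(−E₃/kT) / Z = 0.16045/1.3393 = 0.120.

0.120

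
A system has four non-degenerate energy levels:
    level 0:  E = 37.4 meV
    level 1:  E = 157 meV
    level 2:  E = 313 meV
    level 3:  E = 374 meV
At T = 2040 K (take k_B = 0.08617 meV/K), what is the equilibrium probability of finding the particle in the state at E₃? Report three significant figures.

k_BT = 0.08617 × 2040 K = 175.79 meV.
Eᵢ/kT = 0.21275, 0.89311, 1.7805, 2.1275.
Z = Σ e^(−Eᵢ/kT) = e^(−0.21275) + e^(−0.89311) + e^(−1.7805) + e^(−2.1275) = 0.80836 + 0.40938 + 0.16855 + 0.11913 = 1.5054.
P₃ = e^(−E₃/kT) / Z = 0.11913/1.5054 = 0.0791.

0.0791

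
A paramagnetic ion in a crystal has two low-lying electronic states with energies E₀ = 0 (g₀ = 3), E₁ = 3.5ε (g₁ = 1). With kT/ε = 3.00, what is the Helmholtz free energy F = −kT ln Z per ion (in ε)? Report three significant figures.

Eᵢ/kT = 0, 1.1667.
Z = Σ gᵢe^(−Eᵢ/kT) = 3·e^(−0) + 1·e^(−1.1667) = 3.0000 + 0.31139 = 3.3114.
F = −kT ln Z = −3.00 × ln(3.3114) = −3.00 × 1.1974 = -3.59 ε.

-3.59 ε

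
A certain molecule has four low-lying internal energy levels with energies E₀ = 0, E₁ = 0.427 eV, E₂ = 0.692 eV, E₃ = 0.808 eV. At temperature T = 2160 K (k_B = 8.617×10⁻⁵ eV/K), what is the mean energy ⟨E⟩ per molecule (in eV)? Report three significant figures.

k_BT = 8.617×10⁻⁵ × 2160 K = 0.18613 eV.
Eᵢ/kT = 0, 2.2941, 3.7178, 4.3411.
Z = Σ e^(−Eᵢ/kT) = e^(−0) + e^(−2.2941) + e^(−3.7178) + e^(−4.3411) = 1.0000 + 0.10085 + 0.024287 + 0.013022 = 1.1382.
⟨E⟩ = Σ Eᵢ e^(−Eᵢ/kT) / Z = (0·1.0000 + 0.427·0.10085 + 0.692·0.024287 + 0.808·0.013022) / 1.1382 = 0.0618 eV.

0.0618 eV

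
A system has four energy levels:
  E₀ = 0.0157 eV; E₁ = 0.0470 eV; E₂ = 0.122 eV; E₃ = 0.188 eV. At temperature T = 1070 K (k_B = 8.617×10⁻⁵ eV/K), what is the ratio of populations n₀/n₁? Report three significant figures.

k_BT = 8.617×10⁻⁵ × 1070 K = 0.092202 eV.
n₀/n₁ = exp[−(E₀−E₁)/kT] = exp(−(-0.0313 eV)/(0.092202 eV)) = exp(0.33947) = 1.40.

1.40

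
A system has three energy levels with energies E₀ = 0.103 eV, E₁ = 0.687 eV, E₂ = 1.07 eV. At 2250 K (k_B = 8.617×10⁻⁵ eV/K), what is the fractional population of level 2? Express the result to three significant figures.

k_BT = 8.617×10⁻⁵ × 2250 K = 0.19388 eV.
Eᵢ/kT = 0.53126, 3.5434, 5.5189.
Z = Σ e^(−Eᵢ/kT) = e^(−0.53126) + e^(−3.5434) + e^(−5.5189) = 0.58786 + 0.028915 + 0.0040103 = 0.62079.
P₂ = e^(−E₂/kT) / Z = 0.0040103/0.62079 = 0.00646.

0.00646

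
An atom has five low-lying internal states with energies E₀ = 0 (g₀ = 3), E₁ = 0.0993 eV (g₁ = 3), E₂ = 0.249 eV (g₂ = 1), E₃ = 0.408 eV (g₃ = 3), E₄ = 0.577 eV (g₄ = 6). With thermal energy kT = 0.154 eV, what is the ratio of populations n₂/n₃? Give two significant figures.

0.94

n₂/n₃ = (g₂/g₃) exp[−(E₂−E₃)/kT] = (1/3) × exp(−(-0.159 eV)/(0.154 eV)) = (1/3) × exp(1.032) = 0.94.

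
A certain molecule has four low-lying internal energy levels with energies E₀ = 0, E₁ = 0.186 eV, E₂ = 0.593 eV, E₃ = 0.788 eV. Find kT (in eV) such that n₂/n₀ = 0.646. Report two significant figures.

1.4 eV

n₂/n₀ = exp[−(E₂−E₀)/kT] = 0.646.
⇒ (E₂−E₀)/kT = ln(1/0.646) = ln(1.548) = 0.4370.
kT = 0.593 eV / 0.4370 = 1.4 eV.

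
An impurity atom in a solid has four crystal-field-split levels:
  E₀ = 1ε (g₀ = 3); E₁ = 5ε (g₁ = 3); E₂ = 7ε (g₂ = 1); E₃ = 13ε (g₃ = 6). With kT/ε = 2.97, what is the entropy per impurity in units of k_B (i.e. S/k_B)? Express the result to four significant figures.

1.825

Eᵢ/kT = 0.336700, 1.68350, 2.35690, 4.37710.
Z = Σ gᵢe^(−Eᵢ/kT) = 3·e^(−0.336700) + 3·e^(−1.68350) + 1·e^(−2.35690) + 6·e^(−4.37710) = 2.14237 + 0.557168 + 0.0947134 + 0.0753704 = 2.86962.
⟨E⟩ = Σ EᵢPᵢ = 2.28986 ε.
S/k_B = ln Z + ⟨E⟩/kT = ln(2.86962) + 2.28986/2.97 = 1.05418 + 0.770997 = 1.825.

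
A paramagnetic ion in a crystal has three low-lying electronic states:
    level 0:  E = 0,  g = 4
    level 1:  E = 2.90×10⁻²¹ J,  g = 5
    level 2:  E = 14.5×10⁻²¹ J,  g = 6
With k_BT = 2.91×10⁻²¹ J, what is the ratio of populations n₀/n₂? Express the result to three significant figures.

n₀/n₂ = (g₀/g₂) exp[−(E₀−E₂)/kT] = (4/6) × exp(−(-14.5 ×10⁻²¹ J)/(2.91 ×10⁻²¹ J)) = (4/6) × exp(4.9828) = 97.3.

97.3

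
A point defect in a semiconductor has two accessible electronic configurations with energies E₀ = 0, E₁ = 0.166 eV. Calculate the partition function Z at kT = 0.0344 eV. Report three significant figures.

Eᵢ/kT = 0, 4.8256.
Z = Σ e^(−Eᵢ/kT) = e^(−0) + e^(−4.8256) = 1.0000 + 0.0080217 = 1.0080.

Z = 1.01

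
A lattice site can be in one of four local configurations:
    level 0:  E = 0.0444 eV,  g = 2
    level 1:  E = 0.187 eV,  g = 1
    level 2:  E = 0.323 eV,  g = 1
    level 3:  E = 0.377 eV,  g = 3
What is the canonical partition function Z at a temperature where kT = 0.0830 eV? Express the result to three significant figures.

Eᵢ/kT = 0.53494, 2.2530, 3.8916, 4.5422.
Z = Σ gᵢe^(−Eᵢ/kT) = 2·e^(−0.53494) + 1·e^(−2.2530) + 1·e^(−3.8916) + 3·e^(−4.5422) = 1.1714 + 0.10508 + 0.020413 + 0.031950 = 1.3288.

Z = 1.33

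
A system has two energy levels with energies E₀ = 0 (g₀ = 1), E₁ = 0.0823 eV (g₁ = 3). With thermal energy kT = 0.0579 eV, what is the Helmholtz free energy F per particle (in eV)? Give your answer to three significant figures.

Eᵢ/kT = 0, 1.4214.
Z = Σ gᵢe^(−Eᵢ/kT) = 1·e^(−0) + 3·e^(−1.4214) = 1.0000 + 0.72413 = 1.7241.
F = −kT ln Z = −0.0579 × ln(1.7241) = −0.0579 × 0.54471 = -0.0315 eV.

-0.0315 eV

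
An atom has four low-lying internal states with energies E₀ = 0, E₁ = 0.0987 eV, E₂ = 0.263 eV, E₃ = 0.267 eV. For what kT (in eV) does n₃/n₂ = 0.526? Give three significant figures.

n₃/n₂ = exp[−(E₃−E₂)/kT] = 0.526.
⇒ (E₃−E₂)/kT = ln(1/0.526) = ln(1.9011) = 0.64243.
kT = 0.004 eV / 0.64243 = 0.00623 eV.

0.00623 eV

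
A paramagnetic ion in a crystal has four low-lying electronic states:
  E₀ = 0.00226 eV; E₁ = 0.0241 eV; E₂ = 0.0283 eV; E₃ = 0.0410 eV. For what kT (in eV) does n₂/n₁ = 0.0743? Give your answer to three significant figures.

n₂/n₁ = exp[−(E₂−E₁)/kT] = 0.0743.
⇒ (E₂−E₁)/kT = ln(1/0.0743) = ln(13.459) = 2.5996.
kT = 0.0042 eV / 2.5996 = 0.00162 eV.

0.00162 eV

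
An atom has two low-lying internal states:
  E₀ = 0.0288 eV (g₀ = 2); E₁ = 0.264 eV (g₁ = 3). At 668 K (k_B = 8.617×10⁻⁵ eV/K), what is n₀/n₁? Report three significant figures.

39.7

k_BT = 8.617×10⁻⁵ × 668 K = 0.057562 eV.
n₀/n₁ = (g₀/g₁) exp[−(E₀−E₁)/kT] = (2/3) × exp(−(-0.2352 eV)/(0.057562 eV)) = (2/3) × exp(4.0860) = 39.7.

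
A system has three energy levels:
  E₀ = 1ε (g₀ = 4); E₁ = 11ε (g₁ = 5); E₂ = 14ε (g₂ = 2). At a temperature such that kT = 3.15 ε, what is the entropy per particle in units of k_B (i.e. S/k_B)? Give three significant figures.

Eᵢ/kT = 0.31746, 3.4921, 4.4444.
Z = Σ gᵢe^(−Eᵢ/kT) = 4·e^(−0.31746) + 5·e^(−3.4921) + 2·e^(−4.4444) = 2.9120 + 0.15218 + 0.023488 = 3.0877.
⟨E⟩ = Σ EᵢPᵢ = 1.5917 ε.
S/k_B = ln Z + ⟨E⟩/kT = ln(3.0877) + 1.5917/3.15 = 1.1274 + 0.50530 = 1.63.

1.63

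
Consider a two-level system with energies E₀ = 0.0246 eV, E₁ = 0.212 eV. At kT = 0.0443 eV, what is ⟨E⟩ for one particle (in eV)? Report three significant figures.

0.0273 eV

Eᵢ/kT = 0.55530, 4.7856.
Z = Σ e^(−Eᵢ/kT) = e^(−0.55530) + e^(−4.7856) = 0.57390 + 0.0083491 = 0.58225.
⟨E⟩ = Σ Eᵢ e^(−Eᵢ/kT) / Z = (0.0246·0.57390 + 0.212·0.0083491) / 0.58225 = 0.0273 eV.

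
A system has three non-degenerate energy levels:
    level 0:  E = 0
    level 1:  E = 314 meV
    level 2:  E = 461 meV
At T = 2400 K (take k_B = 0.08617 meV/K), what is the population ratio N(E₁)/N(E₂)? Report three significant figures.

k_BT = 0.08617 × 2400 K = 206.81 meV.
n₁/n₂ = exp[−(E₁−E₂)/kT] = exp(−(-147 meV)/(206.81 meV)) = exp(0.71080) = 2.04.

2.04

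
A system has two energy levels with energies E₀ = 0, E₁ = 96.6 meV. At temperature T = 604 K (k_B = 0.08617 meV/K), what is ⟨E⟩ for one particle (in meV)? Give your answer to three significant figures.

k_BT = 0.08617 × 604 K = 52.047 meV.
Eᵢ/kT = 0, 1.8560.
Z = Σ e^(−Eᵢ/kT) = e^(−0) + e^(−1.8560) = 1.0000 + 0.15630 = 1.1563.
⟨E⟩ = Σ Eᵢ e^(−Eᵢ/kT) / Z = (0·1.0000 + 96.6·0.15630) / 1.1563 = 13.1 meV.

13.1 meV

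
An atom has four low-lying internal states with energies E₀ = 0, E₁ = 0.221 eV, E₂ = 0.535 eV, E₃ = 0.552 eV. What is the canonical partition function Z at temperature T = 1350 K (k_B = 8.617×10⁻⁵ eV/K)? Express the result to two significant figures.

k_BT = 8.617×10⁻⁵ × 1350 K = 0.1163 eV.
Eᵢ/kT = 0, 1.900, 4.600, 4.746.
Z = Σ e^(−Eᵢ/kT) = e^(−0) + e^(−1.900) + e^(−4.600) + e^(−4.746) = 1.000 + 0.1496 + 0.01005 + 0.008686 = 1.168.

Z = 1.2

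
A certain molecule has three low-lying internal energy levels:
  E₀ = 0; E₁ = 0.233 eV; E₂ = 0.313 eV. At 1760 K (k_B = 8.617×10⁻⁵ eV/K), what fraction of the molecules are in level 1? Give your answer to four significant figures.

k_BT = 8.617×10⁻⁵ × 1760 K = 0.151659 eV.
Eᵢ/kT = 0, 1.53634, 2.06384.
Z = Σ e^(−Eᵢ/kT) = e^(−0) + e^(−1.53634) + e^(−2.06384) = 1.00000 + 0.215167 + 0.126965 = 1.34213.
P₁ = e^(−E₁/kT) / Z = 0.215167/1.34213 = 0.1603.

0.1603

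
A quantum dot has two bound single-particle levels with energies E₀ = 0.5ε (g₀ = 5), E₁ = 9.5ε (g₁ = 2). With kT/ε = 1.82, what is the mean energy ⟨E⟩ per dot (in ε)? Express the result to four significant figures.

Eᵢ/kT = 0.274725, 5.21978.
Z = Σ gᵢe^(−Eᵢ/kT) = 5·e^(−0.274725) + 2·e^(−5.21978) = 3.79891 + 0.0108170 = 3.80973.
⟨E⟩ = Σ Eᵢ gᵢe^(−Eᵢ/kT) / Z = (0.5·3.79891 + 9.5·0.0108170) / 3.80973 = 0.5256 ε.

0.5256 ε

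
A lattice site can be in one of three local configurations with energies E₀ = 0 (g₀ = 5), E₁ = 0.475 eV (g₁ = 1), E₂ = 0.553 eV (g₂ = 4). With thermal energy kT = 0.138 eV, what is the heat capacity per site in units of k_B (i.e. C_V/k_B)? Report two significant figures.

0.30

Eᵢ/kT = 0, 3.442, 4.007.
Z = Σ gᵢe^(−Eᵢ/kT) = 5·e^(−0) + 1·e^(−3.442) + 4·e^(−4.007) = 5.000 + 0.03200 + 0.07275 = 5.105.
⟨E⟩ = 0.01086 eV, ⟨E²⟩ = 0.005772 eV².
C_V/k_B = (⟨E²⟩ − ⟨E⟩²)/(kT)² = (0.005772 − 0.0001179)/0.01904 = 0.30.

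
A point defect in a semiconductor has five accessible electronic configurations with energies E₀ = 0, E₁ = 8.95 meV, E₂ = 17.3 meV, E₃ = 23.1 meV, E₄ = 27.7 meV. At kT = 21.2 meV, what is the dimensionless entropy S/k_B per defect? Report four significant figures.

Eᵢ/kT = 0, 0.422170, 0.816038, 1.08962, 1.30660.
Z = Σ e^(−Eᵢ/kT) = e^(−0) + e^(−0.422170) + e^(−0.816038) + e^(−1.08962) + e^(−1.30660) = 1.00000 + 0.655623 + 0.442180 + 0.336344 + 0.270739 = 2.70489.
⟨E⟩ = Σ EᵢPᵢ = 10.6424 meV.
S/k_B = ln Z + ⟨E⟩/kT = ln(2.70489) + 10.6424/21.2 = 0.995061 + 0.502000 = 1.497.

1.497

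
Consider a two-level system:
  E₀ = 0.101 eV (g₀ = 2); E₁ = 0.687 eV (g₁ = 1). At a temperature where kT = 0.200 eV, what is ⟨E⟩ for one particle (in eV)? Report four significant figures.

0.1162 eV

Eᵢ/kT = 0.505000, 3.43500.
Z = Σ gᵢe^(−Eᵢ/kT) = 2·e^(−0.505000) + 1·e^(−3.43500) = 1.20701 + 0.0322254 = 1.23924.
⟨E⟩ = Σ Eᵢ gᵢe^(−Eᵢ/kT) / Z = (0.101·1.20701 + 0.687·0.0322254) / 1.23924 = 0.1162 eV.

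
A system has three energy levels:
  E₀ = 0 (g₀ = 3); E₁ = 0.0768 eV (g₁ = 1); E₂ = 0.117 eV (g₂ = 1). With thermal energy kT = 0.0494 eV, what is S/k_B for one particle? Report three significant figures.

Eᵢ/kT = 0, 1.5547, 2.3684.
Z = Σ gᵢe^(−Eᵢ/kT) = 3·e^(−0) + 1·e^(−1.5547) + 1·e^(−2.3684) = 3.0000 + 0.21125 + 0.093630 = 3.3049.
⟨E⟩ = Σ EᵢPᵢ = 0.0082238 eV.
S/k_B = ln Z + ⟨E⟩/kT = ln(3.3049) + 0.0082238/0.0494 = 1.1954 + 0.16647 = 1.36.

1.36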